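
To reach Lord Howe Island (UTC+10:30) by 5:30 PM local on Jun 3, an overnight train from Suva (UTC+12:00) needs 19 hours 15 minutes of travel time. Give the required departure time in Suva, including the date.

11:45 PM on Jun 2

Target arrival in UTC: 5:30 PM − 10:30 = 7:00 AM on Jun 3.
Subtract 19 hours and 15 minutes → departure 11:45 AM UTC on Jun 2.
Suva is UTC+12:00: 11:45 AM + 12:00 = 11:45 PM on Jun 2.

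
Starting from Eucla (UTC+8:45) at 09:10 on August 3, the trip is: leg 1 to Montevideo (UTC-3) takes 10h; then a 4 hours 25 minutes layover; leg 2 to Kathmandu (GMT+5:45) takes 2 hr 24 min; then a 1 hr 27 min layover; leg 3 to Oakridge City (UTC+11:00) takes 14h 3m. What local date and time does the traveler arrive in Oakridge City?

19:44 on Aug 4

Convert departure to UTC: 09:10 − 8:45 = 00:25 UTC on Aug 3.
Add 10 hours leg 1 → 10:25 UTC.
Add 4 hours 25 minutes layover in Montevideo → 14:50 UTC.
Add 2 hours and 24 minutes leg 2 → 17:14 UTC.
Add 1 hour 27 minutes layover in Kathmandu → 18:41 UTC.
Add 14 hours 3 minutes leg 3 → 08:44 UTC (Aug 4).
Oakridge City is UTC+11:00, so local arrival = 08:44 + 11:00 = 19:44 on Aug 4.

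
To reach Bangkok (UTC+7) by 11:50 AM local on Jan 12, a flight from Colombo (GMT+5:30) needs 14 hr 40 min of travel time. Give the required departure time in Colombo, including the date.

Target arrival in UTC: 11:50 AM − 7:00 = 4:50 AM on Jan 12.
Subtract 14 hours and 40 minutes → departure 2:10 PM UTC on Jan 11.
Colombo is UTC+5:30: 2:10 PM + 5:30 = 7:40 PM on Jan 11.

7:40 PM on Jan 11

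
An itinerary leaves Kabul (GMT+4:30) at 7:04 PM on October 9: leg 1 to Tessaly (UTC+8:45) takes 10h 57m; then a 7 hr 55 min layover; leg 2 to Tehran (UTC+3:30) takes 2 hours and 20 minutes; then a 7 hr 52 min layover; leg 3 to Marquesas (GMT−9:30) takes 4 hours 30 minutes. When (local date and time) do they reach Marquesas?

2:38 PM on Oct 10

Convert departure to UTC: 7:04 PM − 4:30 = 2:34 PM UTC on Oct 9.
Add 10 hours 57 minutes leg 1 → 1:31 AM UTC (Oct 10).
Add 7 hours and 55 minutes layover in Tessaly → 9:26 AM UTC.
Add 2 hours 20 minutes leg 2 → 11:46 AM UTC.
Add 7 hours 52 minutes layover in Tehran → 7:38 PM UTC.
Add 4 hours 30 minutes leg 3 → 12:08 AM UTC (Oct 11).
Marquesas is UTC−9:30, so local arrival = 12:08 AM − 9:30 = 2:38 PM on Oct 10.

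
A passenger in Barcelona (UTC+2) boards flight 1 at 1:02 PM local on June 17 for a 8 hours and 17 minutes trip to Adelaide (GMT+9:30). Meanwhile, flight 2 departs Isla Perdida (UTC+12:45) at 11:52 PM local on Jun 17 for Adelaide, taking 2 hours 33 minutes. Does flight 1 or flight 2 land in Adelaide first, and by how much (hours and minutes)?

the second, by 5 hours 39 minutes

Flight 1 in UTC: 1:02 PM − 2:00 = 11:02 AM on Jun 17.
+8 hours and 17 minutes → arrive 7:19 PM UTC on Jun 17.
Flight 2 in UTC: 11:52 PM − 12:45 = 11:07 AM on Jun 17.
+2 hours 33 minutes → arrive 1:40 PM UTC on Jun 17.
Flight 2 lands earlier by 5 hours 39 minutes.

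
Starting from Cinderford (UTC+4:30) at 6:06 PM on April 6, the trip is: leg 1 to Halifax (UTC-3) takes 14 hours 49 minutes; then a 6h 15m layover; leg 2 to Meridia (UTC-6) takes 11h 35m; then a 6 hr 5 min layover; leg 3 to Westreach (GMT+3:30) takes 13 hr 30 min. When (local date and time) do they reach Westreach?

Convert departure to UTC: 6:06 PM − 4:30 = 1:36 PM UTC on Apr 6.
Add 14 hours 49 minutes leg 1 → 4:25 AM UTC (Apr 7).
Add 6 hours 15 minutes layover in Halifax → 10:40 AM UTC.
Add 11 hours 35 minutes leg 2 → 10:15 PM UTC.
Add 6 hours and 5 minutes layover in Meridia → 4:20 AM UTC (Apr 8).
Add 13 hours and 30 minutes leg 3 → 5:50 PM UTC.
Westreach is UTC+3:30, so local arrival = 5:50 PM + 3:30 = 9:20 PM on Apr 8.

9:20 PM on April 8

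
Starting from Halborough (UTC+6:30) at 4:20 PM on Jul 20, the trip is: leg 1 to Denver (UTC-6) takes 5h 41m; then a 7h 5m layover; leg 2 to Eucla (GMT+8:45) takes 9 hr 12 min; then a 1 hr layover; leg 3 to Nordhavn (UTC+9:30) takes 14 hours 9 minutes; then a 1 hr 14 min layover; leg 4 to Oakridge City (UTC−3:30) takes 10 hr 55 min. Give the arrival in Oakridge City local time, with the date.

7:36 AM on Jul 22

Convert departure to UTC: 4:20 PM − 6:30 = 9:50 AM UTC on Jul 20.
Add 5 hours 41 minutes leg 1 → 3:31 PM UTC.
Add 7 hours and 5 minutes layover in Denver → 10:36 PM UTC.
Add 9 hours and 12 minutes leg 2 → 7:48 AM UTC (Jul 21).
Add 1 hour layover in Eucla → 8:48 AM UTC.
Add 14 hours and 9 minutes leg 3 → 10:57 PM UTC.
Add 1 hour 14 minutes layover in Nordhavn → 12:11 AM UTC (Jul 22).
Add 10 hours 55 minutes leg 4 → 11:06 AM UTC.
Oakridge City is UTC−3:30, so local arrival = 11:06 AM − 3:30 = 7:36 AM on Jul 22.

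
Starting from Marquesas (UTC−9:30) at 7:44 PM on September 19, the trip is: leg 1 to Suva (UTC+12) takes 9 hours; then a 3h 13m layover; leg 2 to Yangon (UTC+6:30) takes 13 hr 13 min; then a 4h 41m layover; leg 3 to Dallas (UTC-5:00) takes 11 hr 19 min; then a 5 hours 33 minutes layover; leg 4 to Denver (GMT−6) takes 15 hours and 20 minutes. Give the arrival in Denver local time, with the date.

Convert departure to UTC: 7:44 PM + 9:30 = 5:14 AM UTC on Sep 20.
Add 9 hours leg 1 → 2:14 PM UTC.
Add 3 hours and 13 minutes layover in Suva → 5:27 PM UTC.
Add 13 hours and 13 minutes leg 2 → 6:40 AM UTC (Sep 21).
Add 4 hours and 41 minutes layover in Yangon → 11:21 AM UTC.
Add 11 hours 19 minutes leg 3 → 10:40 PM UTC.
Add 5 hours and 33 minutes layover in Dallas → 4:13 AM UTC (Sep 22).
Add 15 hours and 20 minutes leg 4 → 7:33 PM UTC.
Denver is UTC−6:00, so local arrival = 7:33 PM − 6:00 = 1:33 PM on Sep 22.

1:33 PM on Sep 22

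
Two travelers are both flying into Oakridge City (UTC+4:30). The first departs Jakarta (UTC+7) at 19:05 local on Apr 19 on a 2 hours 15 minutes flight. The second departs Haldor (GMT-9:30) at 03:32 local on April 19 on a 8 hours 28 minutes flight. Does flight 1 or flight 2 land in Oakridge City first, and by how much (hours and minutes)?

the first, by 7 hours 10 minutes

Flight 1 in UTC: 19:05 − 7:00 = 12:05 on Apr 19.
+2 hours and 15 minutes → arrive 14:20 UTC on Apr 19.
Flight 2 in UTC: 03:32 + 9:30 = 13:02 on Apr 19.
+8 hours and 28 minutes → arrive 21:30 UTC on Apr 19.
Flight 1 lands earlier by 7 hours 10 minutes.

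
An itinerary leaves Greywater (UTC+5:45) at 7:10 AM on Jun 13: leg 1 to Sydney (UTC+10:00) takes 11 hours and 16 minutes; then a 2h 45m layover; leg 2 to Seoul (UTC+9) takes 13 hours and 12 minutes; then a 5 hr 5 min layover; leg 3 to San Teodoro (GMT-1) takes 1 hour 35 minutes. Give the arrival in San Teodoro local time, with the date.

10:18 AM on June 14

Convert departure to UTC: 7:10 AM − 5:45 = 1:25 AM UTC on Jun 13.
Add 11 hours and 16 minutes leg 1 → 12:41 PM UTC.
Add 2 hours and 45 minutes layover in Sydney → 3:26 PM UTC.
Add 13 hours 12 minutes leg 2 → 4:38 AM UTC (Jun 14).
Add 5 hours 5 minutes layover in Seoul → 9:43 AM UTC.
Add 1 hour and 35 minutes leg 3 → 11:18 AM UTC.
San Teodoro is UTC−1:00, so local arrival = 11:18 AM − 1:00 = 10:18 AM on Jun 14.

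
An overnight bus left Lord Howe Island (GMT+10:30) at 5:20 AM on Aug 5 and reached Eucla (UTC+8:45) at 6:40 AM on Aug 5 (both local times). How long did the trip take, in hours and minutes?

Departure in UTC: 5:20 AM − 10:30 = 6:50 PM on Aug 4.
Arrival in UTC: 6:40 AM − 8:45 = 9:55 PM on Aug 4.
Elapsed = 9:55 PM − 6:50 PM = 3 hours 5 minutes.

3 hours 5 minutes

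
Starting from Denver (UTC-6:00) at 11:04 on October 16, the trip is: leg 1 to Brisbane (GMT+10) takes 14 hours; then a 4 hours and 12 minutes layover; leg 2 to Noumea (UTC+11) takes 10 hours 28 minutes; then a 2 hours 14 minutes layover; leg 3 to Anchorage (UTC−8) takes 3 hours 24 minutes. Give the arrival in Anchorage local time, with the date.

19:22 on October 17

Convert departure to UTC: 11:04 + 6:00 = 17:04 UTC on Oct 16.
Add 14 hours leg 1 → 07:04 UTC (Oct 17).
Add 4 hours 12 minutes layover in Brisbane → 11:16 UTC.
Add 10 hours and 28 minutes leg 2 → 21:44 UTC.
Add 2 hours 14 minutes layover in Noumea → 23:58 UTC.
Add 3 hours and 24 minutes leg 3 → 03:22 UTC (Oct 18).
Anchorage is UTC−8:00, so local arrival = 03:22 − 8:00 = 19:22 on Oct 17.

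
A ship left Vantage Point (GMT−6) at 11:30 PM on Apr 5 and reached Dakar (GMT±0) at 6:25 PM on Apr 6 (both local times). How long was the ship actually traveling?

12 hours 55 minutes

Departure in UTC: 11:30 PM + 6:00 = 5:30 AM on Apr 6.
Arrival is already UTC: 6:25 PM on Apr 6.
Elapsed = 6:25 PM − 5:30 AM = 12 hours 55 minutes.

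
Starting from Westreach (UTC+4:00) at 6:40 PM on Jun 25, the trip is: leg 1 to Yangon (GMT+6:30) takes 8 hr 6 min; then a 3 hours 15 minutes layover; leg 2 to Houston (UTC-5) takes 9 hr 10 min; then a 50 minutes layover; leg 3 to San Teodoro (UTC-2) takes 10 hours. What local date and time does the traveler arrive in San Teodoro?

Convert departure to UTC: 6:40 PM − 4:00 = 2:40 PM UTC on Jun 25.
Add 8 hours and 6 minutes leg 1 → 10:46 PM UTC.
Add 3 hours and 15 minutes layover in Yangon → 2:01 AM UTC (Jun 26).
Add 9 hours 10 minutes leg 2 → 11:11 AM UTC.
Add 50 minutes layover in Houston → 12:01 PM UTC.
Add 10 hours leg 3 → 10:01 PM UTC.
San Teodoro is UTC−2:00, so local arrival = 10:01 PM − 2:00 = 8:01 PM on Jun 26.

8:01 PM on June 26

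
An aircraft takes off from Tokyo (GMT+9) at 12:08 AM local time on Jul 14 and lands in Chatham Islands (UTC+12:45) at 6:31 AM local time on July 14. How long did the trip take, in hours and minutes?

Departure in UTC: 12:08 AM − 9:00 = 3:08 PM on Jul 13.
Arrival in UTC: 6:31 AM − 12:45 = 5:46 PM on Jul 13.
Elapsed = 5:46 PM − 3:08 PM = 2 hours 38 minutes.

2 hours 38 minutes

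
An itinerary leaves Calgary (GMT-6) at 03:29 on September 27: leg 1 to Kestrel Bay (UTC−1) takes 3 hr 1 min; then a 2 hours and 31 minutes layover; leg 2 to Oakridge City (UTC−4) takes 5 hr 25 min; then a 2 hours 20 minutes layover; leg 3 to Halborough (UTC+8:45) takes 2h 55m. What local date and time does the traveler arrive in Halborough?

10:26 on September 28

Convert departure to UTC: 03:29 + 6:00 = 09:29 UTC on Sep 27.
Add 3 hours 1 minute leg 1 → 12:30 UTC.
Add 2 hours 31 minutes layover in Kestrel Bay → 15:01 UTC.
Add 5 hours and 25 minutes leg 2 → 20:26 UTC.
Add 2 hours 20 minutes layover in Oakridge City → 22:46 UTC.
Add 2 hours 55 minutes leg 3 → 01:41 UTC (Sep 28).
Halborough is UTC+8:45, so local arrival = 01:41 + 8:45 = 10:26 on Sep 28.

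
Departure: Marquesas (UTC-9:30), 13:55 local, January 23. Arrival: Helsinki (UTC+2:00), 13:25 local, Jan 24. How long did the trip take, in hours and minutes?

Helsinki is 11:30 ahead of Marquesas.
Clock-face elapsed time (ignoring zones) is 23 hours 30 minutes.
Actual elapsed = 23 hours 30 minutes − 11:30 = 12 hours.

12 hours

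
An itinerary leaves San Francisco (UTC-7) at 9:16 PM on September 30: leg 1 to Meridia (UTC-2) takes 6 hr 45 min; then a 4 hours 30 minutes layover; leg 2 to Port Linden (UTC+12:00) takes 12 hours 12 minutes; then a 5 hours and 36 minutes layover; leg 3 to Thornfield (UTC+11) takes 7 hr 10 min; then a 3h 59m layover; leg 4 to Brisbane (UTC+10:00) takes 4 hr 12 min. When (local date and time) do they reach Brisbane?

10:40 AM on October 3

Convert departure to UTC: 9:16 PM + 7:00 = 4:16 AM UTC on Oct 1.
Add 6 hours 45 minutes leg 1 → 11:01 AM UTC.
Add 4 hours 30 minutes layover in Meridia → 3:31 PM UTC.
Add 12 hours 12 minutes leg 2 → 3:43 AM UTC (Oct 2).
Add 5 hours and 36 minutes layover in Port Linden → 9:19 AM UTC.
Add 7 hours and 10 minutes leg 3 → 4:29 PM UTC.
Add 3 hours and 59 minutes layover in Thornfield → 8:28 PM UTC.
Add 4 hours 12 minutes leg 4 → 12:40 AM UTC (Oct 3).
Brisbane is UTC+10:00, so local arrival = 12:40 AM + 10:00 = 10:40 AM on Oct 3.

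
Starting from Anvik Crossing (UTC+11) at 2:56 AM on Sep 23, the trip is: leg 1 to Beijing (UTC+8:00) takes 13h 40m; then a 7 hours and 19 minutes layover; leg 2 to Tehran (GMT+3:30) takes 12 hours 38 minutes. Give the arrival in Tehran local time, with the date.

5:03 AM on September 24

Convert departure to UTC: 2:56 AM − 11:00 = 3:56 PM UTC on Sep 22.
Add 13 hours 40 minutes leg 1 → 5:36 AM UTC (Sep 23).
Add 7 hours 19 minutes layover in Beijing → 12:55 PM UTC.
Add 12 hours 38 minutes leg 2 → 1:33 AM UTC (Sep 24).
Tehran is UTC+3:30, so local arrival = 1:33 AM + 3:30 = 5:03 AM on Sep 24.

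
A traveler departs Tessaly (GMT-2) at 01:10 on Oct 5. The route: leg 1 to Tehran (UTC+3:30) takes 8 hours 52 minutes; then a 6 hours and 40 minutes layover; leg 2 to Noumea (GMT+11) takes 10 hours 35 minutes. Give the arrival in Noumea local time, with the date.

Convert departure to UTC: 01:10 + 2:00 = 03:10 UTC on Oct 5.
Add 8 hours 52 minutes leg 1 → 12:02 UTC.
Add 6 hours 40 minutes layover in Tehran → 18:42 UTC.
Add 10 hours 35 minutes leg 2 → 05:17 UTC (Oct 6).
Noumea is UTC+11:00, so local arrival = 05:17 + 11:00 = 16:17 on Oct 6.

16:17 on Oct 6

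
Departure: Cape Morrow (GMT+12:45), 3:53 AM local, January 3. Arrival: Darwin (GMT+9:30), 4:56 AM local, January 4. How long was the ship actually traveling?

28 hours 18 minutes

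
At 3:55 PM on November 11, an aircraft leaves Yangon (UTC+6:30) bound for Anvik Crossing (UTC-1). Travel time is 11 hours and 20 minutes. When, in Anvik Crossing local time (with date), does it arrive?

Convert departure to UTC: 3:55 PM − 6:30 = 9:25 AM UTC on Nov 11.
Add 11 hours and 20 minutes travel time → 8:45 PM UTC.
Anvik Crossing is UTC−1:00, so local arrival = 8:45 PM − 1:00 = 7:45 PM on Nov 11.

7:45 PM on November 11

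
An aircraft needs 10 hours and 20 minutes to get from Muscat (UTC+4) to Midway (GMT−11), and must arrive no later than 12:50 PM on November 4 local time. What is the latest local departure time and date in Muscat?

5:30 PM on November 4

Target arrival in UTC: 12:50 PM + 11:00 = 11:50 PM on Nov 4.
Subtract 10 hours 20 minutes → departure 1:30 PM UTC on Nov 4.
Muscat is UTC+4:00: 1:30 PM + 4:00 = 5:30 PM on Nov 4.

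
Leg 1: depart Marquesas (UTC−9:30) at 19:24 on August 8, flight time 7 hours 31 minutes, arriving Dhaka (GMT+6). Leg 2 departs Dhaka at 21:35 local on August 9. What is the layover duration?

3 hours 10 minutes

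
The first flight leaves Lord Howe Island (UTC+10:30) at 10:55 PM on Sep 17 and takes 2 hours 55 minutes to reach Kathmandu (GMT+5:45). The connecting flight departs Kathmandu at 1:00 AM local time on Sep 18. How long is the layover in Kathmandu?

3 hours 55 minutes

Convert departure to UTC: 10:55 PM − 10:30 = 12:25 PM UTC on Sep 17.
Add 2 hours 55 minutes flight time → 3:20 PM UTC.
Kathmandu is UTC+5:45, so local arrival = 3:20 PM + 5:45 = 9:05 PM on Sep 17.
Layover = 1:00 AM − 9:05 PM (+1 day) = 3 hours 55 minutes.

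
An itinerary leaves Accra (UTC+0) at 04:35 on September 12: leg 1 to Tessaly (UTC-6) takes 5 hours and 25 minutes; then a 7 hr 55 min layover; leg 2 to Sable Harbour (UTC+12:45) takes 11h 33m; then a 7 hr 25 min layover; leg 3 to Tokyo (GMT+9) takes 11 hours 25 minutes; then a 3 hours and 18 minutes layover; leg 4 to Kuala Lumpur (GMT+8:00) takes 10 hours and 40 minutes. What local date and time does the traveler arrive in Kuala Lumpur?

Accra is at UTC+0, so departure is already 04:35 UTC on Sep 12.
Add 5 hours 25 minutes leg 1 → 10:00 UTC.
Add 7 hours and 55 minutes layover in Tessaly → 17:55 UTC.
Add 11 hours and 33 minutes leg 2 → 05:28 UTC (Sep 13).
Add 7 hours and 25 minutes layover in Sable Harbour → 12:53 UTC.
Add 11 hours 25 minutes leg 3 → 00:18 UTC (Sep 14).
Add 3 hours 18 minutes layover in Tokyo → 03:36 UTC.
Add 10 hours 40 minutes leg 4 → 14:16 UTC.
Kuala Lumpur is UTC+8:00, so local arrival = 14:16 + 8:00 = 22:16 on Sep 14.

22:16 on Sep 14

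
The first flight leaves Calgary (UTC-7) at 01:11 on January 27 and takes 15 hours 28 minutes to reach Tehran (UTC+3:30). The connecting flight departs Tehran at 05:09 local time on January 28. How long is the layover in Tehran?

2 hours

Convert departure to UTC: 01:11 + 7:00 = 08:11 UTC on Jan 27.
Add 15 hours 28 minutes flight time → 23:39 UTC.
Tehran is UTC+3:30, so local arrival = 23:39 + 3:30 = 03:09 on Jan 28.
Layover = 05:09 − 03:09 = 2 hours.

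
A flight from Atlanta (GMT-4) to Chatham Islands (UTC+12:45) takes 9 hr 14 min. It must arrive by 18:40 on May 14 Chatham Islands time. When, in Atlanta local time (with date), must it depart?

16:41 on May 13

Target arrival in UTC: 18:40 − 12:45 = 05:55 on May 14.
Subtract 9 hours 14 minutes → departure 20:41 UTC on May 13.
Atlanta is UTC−4:00: 20:41 − 4:00 = 16:41 on May 13.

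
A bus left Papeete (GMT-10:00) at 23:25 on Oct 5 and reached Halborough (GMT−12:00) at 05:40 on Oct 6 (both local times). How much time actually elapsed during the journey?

8 hours 15 minutes

Halborough is 2:00 behind Papeete.
Clock-face elapsed time (ignoring zones) is 6 hours 15 minutes.
Actual elapsed = 6 hours 15 minutes + 2:00 = 8 hours 15 minutes.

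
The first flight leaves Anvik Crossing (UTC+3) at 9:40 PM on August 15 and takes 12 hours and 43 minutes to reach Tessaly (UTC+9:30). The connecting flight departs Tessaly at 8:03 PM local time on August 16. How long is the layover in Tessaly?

Convert departure to UTC: 9:40 PM − 3:00 = 6:40 PM UTC on Aug 15.
Add 12 hours 43 minutes flight time → 7:23 AM UTC (Aug 16).
Tessaly is UTC+9:30, so local arrival = 7:23 AM + 9:30 = 4:53 PM on Aug 16.
Layover = 8:03 PM − 4:53 PM = 3 hours 10 minutes.

3 hours 10 minutes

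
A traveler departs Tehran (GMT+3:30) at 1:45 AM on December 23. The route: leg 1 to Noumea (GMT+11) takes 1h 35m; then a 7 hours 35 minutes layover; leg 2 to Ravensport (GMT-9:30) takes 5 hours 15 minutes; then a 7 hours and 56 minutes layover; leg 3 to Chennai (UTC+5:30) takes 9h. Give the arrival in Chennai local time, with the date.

11:06 AM on December 24

Convert departure to UTC: 1:45 AM − 3:30 = 10:15 PM UTC on Dec 22.
Add 1 hour 35 minutes leg 1 → 11:50 PM UTC.
Add 7 hours 35 minutes layover in Noumea → 7:25 AM UTC (Dec 23).
Add 5 hours and 15 minutes leg 2 → 12:40 PM UTC.
Add 7 hours and 56 minutes layover in Ravensport → 8:36 PM UTC.
Add 9 hours leg 3 → 5:36 AM UTC (Dec 24).
Chennai is UTC+5:30, so local arrival = 5:36 AM + 5:30 = 11:06 AM on Dec 24.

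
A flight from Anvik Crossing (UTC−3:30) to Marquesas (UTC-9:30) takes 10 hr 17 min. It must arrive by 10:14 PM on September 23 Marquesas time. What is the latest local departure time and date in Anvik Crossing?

5:57 PM on September 23

Target arrival in UTC: 10:14 PM + 9:30 = 7:44 AM on Sep 24.
Subtract 10 hours 17 minutes → departure 9:27 PM UTC on Sep 23.
Anvik Crossing is UTC−3:30: 9:27 PM − 3:30 = 5:57 PM on Sep 23.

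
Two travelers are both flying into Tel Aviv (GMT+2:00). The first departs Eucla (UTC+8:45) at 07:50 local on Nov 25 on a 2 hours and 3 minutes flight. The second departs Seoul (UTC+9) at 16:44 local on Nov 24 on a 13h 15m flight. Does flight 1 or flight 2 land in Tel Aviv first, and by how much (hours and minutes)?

Flight 1 in UTC: 07:50 − 8:45 = 23:05 on Nov 24.
+2 hours 3 minutes → arrive 01:08 UTC on Nov 25.
Flight 2 in UTC: 16:44 − 9:00 = 07:44 on Nov 24.
+13 hours 15 minutes → arrive 20:59 UTC on Nov 24.
Flight 2 lands earlier by 4 hours 9 minutes.

the second, by 4 hours 9 minutes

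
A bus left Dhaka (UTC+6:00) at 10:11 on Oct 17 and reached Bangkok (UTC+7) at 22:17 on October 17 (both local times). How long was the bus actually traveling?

11 hours 6 minutes

Departure in UTC: 10:11 − 6:00 = 04:11 on Oct 17.
Arrival in UTC: 22:17 − 7:00 = 15:17 on Oct 17.
Elapsed = 15:17 − 04:11 = 11 hours 6 minutes.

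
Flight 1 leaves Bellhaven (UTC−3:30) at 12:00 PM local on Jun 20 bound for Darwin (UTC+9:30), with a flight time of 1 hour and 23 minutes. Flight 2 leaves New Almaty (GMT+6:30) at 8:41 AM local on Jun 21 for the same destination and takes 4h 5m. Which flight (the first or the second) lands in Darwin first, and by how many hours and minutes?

Flight 1 in UTC: 12:00 PM + 3:30 = 3:30 PM on Jun 20.
+1 hour and 23 minutes → arrive 4:53 PM UTC on Jun 20.
Flight 2 in UTC: 8:41 AM − 6:30 = 2:11 AM on Jun 21.
+4 hours 5 minutes → arrive 6:16 AM UTC on Jun 21.
Flight 1 lands earlier by 13 hours 23 minutes.

the first, by 13 hours 23 minutes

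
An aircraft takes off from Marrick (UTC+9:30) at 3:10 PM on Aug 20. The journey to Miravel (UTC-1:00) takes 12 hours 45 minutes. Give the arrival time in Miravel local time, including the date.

Convert departure to UTC: 3:10 PM − 9:30 = 5:40 AM UTC on Aug 20.
Add 12 hours and 45 minutes travel time → 6:25 PM UTC.
Miravel is UTC−1:00, so local arrival = 6:25 PM − 1:00 = 5:25 PM on Aug 20.

5:25 PM on August 20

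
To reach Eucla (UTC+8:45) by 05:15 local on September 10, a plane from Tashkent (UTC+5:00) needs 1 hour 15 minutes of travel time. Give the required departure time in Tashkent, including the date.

Target arrival in UTC: 05:15 − 8:45 = 20:30 on Sep 9.
Subtract 1 hour 15 minutes → departure 19:15 UTC on Sep 9.
Tashkent is UTC+5:00: 19:15 + 5:00 = 00:15 on Sep 10.

00:15 on September 10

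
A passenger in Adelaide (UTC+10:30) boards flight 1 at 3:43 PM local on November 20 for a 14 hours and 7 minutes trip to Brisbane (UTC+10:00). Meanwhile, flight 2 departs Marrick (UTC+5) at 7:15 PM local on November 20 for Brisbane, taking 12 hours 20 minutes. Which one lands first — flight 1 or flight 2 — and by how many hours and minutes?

the first, by 7 hours 15 minutes

Flight 1 in UTC: 3:43 PM − 10:30 = 5:13 AM on Nov 20.
+14 hours 7 minutes → arrive 7:20 PM UTC on Nov 20.
Flight 2 in UTC: 7:15 PM − 5:00 = 2:15 PM on Nov 20.
+12 hours and 20 minutes → arrive 2:35 AM UTC on Nov 21.
Flight 1 lands earlier by 7 hours 15 minutes.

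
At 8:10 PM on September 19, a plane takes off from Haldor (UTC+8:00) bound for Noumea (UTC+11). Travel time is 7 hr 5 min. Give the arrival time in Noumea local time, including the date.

6:15 AM on Sep 20

Convert departure to UTC: 8:10 PM − 8:00 = 12:10 PM UTC on Sep 19.
Add 7 hours 5 minutes travel time → 7:15 PM UTC.
Noumea is UTC+11:00, so local arrival = 7:15 PM + 11:00 = 6:15 AM on Sep 20.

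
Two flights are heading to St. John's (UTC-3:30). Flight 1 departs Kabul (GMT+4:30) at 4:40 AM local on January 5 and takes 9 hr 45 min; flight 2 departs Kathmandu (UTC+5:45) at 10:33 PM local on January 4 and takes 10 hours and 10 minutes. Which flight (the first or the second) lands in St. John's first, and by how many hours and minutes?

the second, by 6 hours 57 minutes

Flight 1 in UTC: 4:40 AM − 4:30 = 12:10 AM on Jan 5.
+9 hours and 45 minutes → arrive 9:55 AM UTC on Jan 5.
Flight 2 in UTC: 10:33 PM − 5:45 = 4:48 PM on Jan 4.
+10 hours and 10 minutes → arrive 2:58 AM UTC on Jan 5.
Flight 2 lands earlier by 6 hours 57 minutes.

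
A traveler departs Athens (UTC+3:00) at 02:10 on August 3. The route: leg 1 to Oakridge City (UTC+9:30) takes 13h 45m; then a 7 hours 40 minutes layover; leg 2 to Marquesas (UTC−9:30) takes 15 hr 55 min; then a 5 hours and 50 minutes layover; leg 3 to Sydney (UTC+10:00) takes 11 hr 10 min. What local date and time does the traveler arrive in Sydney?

15:30 on August 5

Convert departure to UTC: 02:10 − 3:00 = 23:10 UTC on Aug 2.
Add 13 hours and 45 minutes leg 1 → 12:55 UTC (Aug 3).
Add 7 hours and 40 minutes layover in Oakridge City → 20:35 UTC.
Add 15 hours 55 minutes leg 2 → 12:30 UTC (Aug 4).
Add 5 hours and 50 minutes layover in Marquesas → 18:20 UTC.
Add 11 hours and 10 minutes leg 3 → 05:30 UTC (Aug 5).
Sydney is UTC+10:00, so local arrival = 05:30 + 10:00 = 15:30 on Aug 5.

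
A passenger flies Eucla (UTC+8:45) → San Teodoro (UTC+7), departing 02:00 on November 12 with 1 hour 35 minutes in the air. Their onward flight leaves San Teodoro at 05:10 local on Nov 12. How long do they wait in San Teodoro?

Convert departure to UTC: 02:00 − 8:45 = 17:15 UTC on Nov 11.
Add 1 hour and 35 minutes flight time → 18:50 UTC.
San Teodoro is UTC+7:00, so local arrival = 18:50 + 7:00 = 01:50 on Nov 12.
Layover = 05:10 − 01:50 = 3 hours 20 minutes.

3 hours 20 minutes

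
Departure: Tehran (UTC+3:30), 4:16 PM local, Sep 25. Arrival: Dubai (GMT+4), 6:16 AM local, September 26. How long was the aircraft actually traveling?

13 hours 30 minutes

Departure in UTC: 4:16 PM − 3:30 = 12:46 PM on Sep 25.
Arrival in UTC: 6:16 AM − 4:00 = 2:16 AM on Sep 26.
Elapsed = 2:16 AM − 12:46 PM (+1 day) = 13 hours 30 minutes.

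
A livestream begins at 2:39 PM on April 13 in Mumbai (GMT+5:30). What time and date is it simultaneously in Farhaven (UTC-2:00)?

Farhaven is 7:30 behind Mumbai.
Shift by the zone difference: 2:39 PM − 7:30 = 7:09 AM on Apr 13 in Farhaven.

7:09 AM on April 13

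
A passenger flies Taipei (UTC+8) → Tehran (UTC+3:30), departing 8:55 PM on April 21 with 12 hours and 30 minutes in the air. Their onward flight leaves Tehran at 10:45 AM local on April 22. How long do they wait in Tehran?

5 hours 50 minutes

Convert departure to UTC: 8:55 PM − 8:00 = 12:55 PM UTC on Apr 21.
Add 12 hours 30 minutes flight time → 1:25 AM UTC (Apr 22).
Tehran is UTC+3:30, so local arrival = 1:25 AM + 3:30 = 4:55 AM on Apr 22.
Layover = 10:45 AM − 4:55 AM = 5 hours 50 minutes.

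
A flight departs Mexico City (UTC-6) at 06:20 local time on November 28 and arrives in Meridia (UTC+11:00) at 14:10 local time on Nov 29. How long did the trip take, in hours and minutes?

Departure in UTC: 06:20 + 6:00 = 12:20 on Nov 28.
Arrival in UTC: 14:10 − 11:00 = 03:10 on Nov 29.
Elapsed = 03:10 − 12:20 (+1 day) = 14 hours 50 minutes.

14 hours 50 minutes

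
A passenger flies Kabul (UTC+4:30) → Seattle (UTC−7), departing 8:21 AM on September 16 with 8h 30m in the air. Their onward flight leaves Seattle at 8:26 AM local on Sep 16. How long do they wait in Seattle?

3 hours 5 minutes

Convert departure to UTC: 8:21 AM − 4:30 = 3:51 AM UTC on Sep 16.
Add 8 hours and 30 minutes flight time → 12:21 PM UTC.
Seattle is UTC−7:00, so local arrival = 12:21 PM − 7:00 = 5:21 AM on Sep 16.
Layover = 8:26 AM − 5:21 AM = 3 hours 5 minutes.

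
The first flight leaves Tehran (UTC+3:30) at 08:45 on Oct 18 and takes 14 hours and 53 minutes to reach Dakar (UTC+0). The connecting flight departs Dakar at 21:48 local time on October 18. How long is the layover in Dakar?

1 hour 40 minutes

Convert departure to UTC: 08:45 − 3:30 = 05:15 UTC on Oct 18.
Add 14 hours and 53 minutes flight time → 20:08 UTC.
Dakar is UTC+0, so local arrival is the same: 20:08 on Oct 18.
Layover = 21:48 − 20:08 = 1 hour 40 minutes.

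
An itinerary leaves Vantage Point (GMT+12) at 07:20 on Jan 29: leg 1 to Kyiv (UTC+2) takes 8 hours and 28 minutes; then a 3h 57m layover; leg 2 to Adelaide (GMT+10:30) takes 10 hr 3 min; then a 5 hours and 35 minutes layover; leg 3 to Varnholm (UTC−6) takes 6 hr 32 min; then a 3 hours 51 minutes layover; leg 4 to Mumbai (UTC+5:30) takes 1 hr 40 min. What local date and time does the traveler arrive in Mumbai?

Convert departure to UTC: 07:20 − 12:00 = 19:20 UTC on Jan 28.
Add 8 hours 28 minutes leg 1 → 03:48 UTC (Jan 29).
Add 3 hours 57 minutes layover in Kyiv → 07:45 UTC.
Add 10 hours and 3 minutes leg 2 → 17:48 UTC.
Add 5 hours and 35 minutes layover in Adelaide → 23:23 UTC.
Add 6 hours and 32 minutes leg 3 → 05:55 UTC (Jan 30).
Add 3 hours and 51 minutes layover in Varnholm → 09:46 UTC.
Add 1 hour 40 minutes leg 4 → 11:26 UTC.
Mumbai is UTC+5:30, so local arrival = 11:26 + 5:30 = 16:56 on Jan 30.

16:56 on January 30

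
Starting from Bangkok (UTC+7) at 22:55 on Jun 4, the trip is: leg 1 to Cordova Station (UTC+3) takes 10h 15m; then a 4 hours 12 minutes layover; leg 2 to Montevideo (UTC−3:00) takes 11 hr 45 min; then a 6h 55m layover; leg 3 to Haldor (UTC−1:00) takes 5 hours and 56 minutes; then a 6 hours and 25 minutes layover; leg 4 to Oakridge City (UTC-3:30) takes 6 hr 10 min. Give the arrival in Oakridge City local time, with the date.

Convert departure to UTC: 22:55 − 7:00 = 15:55 UTC on Jun 4.
Add 10 hours 15 minutes leg 1 → 02:10 UTC (Jun 5).
Add 4 hours 12 minutes layover in Cordova Station → 06:22 UTC.
Add 11 hours and 45 minutes leg 2 → 18:07 UTC.
Add 6 hours 55 minutes layover in Montevideo → 01:02 UTC (Jun 6).
Add 5 hours and 56 minutes leg 3 → 06:58 UTC.
Add 6 hours 25 minutes layover in Haldor → 13:23 UTC.
Add 6 hours 10 minutes leg 4 → 19:33 UTC.
Oakridge City is UTC−3:30, so local arrival = 19:33 − 3:30 = 16:03 on Jun 6.

16:03 on Jun 6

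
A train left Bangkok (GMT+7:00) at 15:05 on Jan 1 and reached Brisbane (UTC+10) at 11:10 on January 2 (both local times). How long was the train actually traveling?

17 hours 5 minutes

Departure in UTC: 15:05 − 7:00 = 08:05 on Jan 1.
Arrival in UTC: 11:10 − 10:00 = 01:10 on Jan 2.
Elapsed = 01:10 − 08:05 (+1 day) = 17 hours 5 minutes.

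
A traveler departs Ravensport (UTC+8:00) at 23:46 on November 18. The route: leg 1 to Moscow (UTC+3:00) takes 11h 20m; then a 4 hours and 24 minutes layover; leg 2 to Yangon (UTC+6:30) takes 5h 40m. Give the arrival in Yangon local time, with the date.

Convert departure to UTC: 23:46 − 8:00 = 15:46 UTC on Nov 18.
Add 11 hours and 20 minutes leg 1 → 03:06 UTC (Nov 19).
Add 4 hours 24 minutes layover in Moscow → 07:30 UTC.
Add 5 hours 40 minutes leg 2 → 13:10 UTC.
Yangon is UTC+6:30, so local arrival = 13:10 + 6:30 = 19:40 on Nov 19.

19:40 on November 19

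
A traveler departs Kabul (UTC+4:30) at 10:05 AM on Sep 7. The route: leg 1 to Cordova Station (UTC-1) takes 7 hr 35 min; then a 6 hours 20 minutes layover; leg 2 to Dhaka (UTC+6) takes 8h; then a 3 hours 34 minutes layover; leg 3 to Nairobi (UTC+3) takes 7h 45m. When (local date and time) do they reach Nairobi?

Convert departure to UTC: 10:05 AM − 4:30 = 5:35 AM UTC on Sep 7.
Add 7 hours 35 minutes leg 1 → 1:10 PM UTC.
Add 6 hours and 20 minutes layover in Cordova Station → 7:30 PM UTC.
Add 8 hours leg 2 → 3:30 AM UTC (Sep 8).
Add 3 hours and 34 minutes layover in Dhaka → 7:04 AM UTC.
Add 7 hours and 45 minutes leg 3 → 2:49 PM UTC.
Nairobi is UTC+3:00, so local arrival = 2:49 PM + 3:00 = 5:49 PM on Sep 8.

5:49 PM on September 8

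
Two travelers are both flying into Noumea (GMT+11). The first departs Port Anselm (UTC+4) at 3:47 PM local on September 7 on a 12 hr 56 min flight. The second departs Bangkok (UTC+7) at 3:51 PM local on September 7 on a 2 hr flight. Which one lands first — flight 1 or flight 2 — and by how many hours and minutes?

the second, by 13 hours 52 minutes

Flight 1 in UTC: 3:47 PM − 4:00 = 11:47 AM on Sep 7.
+12 hours and 56 minutes → arrive 12:43 AM UTC on Sep 8.
Flight 2 in UTC: 3:51 PM − 7:00 = 8:51 AM on Sep 7.
+2 hours → arrive 10:51 AM UTC on Sep 7.
Flight 2 lands earlier by 13 hours 52 minutes.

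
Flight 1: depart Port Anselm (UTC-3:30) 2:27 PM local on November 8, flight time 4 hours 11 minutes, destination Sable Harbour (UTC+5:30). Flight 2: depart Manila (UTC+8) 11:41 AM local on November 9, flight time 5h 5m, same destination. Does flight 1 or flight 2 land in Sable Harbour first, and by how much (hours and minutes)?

the first, by 10 hours 38 minutes

Flight 1 in UTC: 2:27 PM + 3:30 = 5:57 PM on Nov 8.
+4 hours 11 minutes → arrive 10:08 PM UTC on Nov 8.
Flight 2 in UTC: 11:41 AM − 8:00 = 3:41 AM on Nov 9.
+5 hours and 5 minutes → arrive 8:46 AM UTC on Nov 9.
Flight 1 lands earlier by 10 hours 38 minutes.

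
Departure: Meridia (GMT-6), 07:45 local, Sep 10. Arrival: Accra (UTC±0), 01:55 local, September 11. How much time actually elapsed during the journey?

12 hours 10 minutes

Accra is 6:00 ahead of Meridia.
Clock-face elapsed time (ignoring zones) is 18 hours 10 minutes.
Actual elapsed = 18 hours 10 minutes − 6:00 = 12 hours 10 minutes.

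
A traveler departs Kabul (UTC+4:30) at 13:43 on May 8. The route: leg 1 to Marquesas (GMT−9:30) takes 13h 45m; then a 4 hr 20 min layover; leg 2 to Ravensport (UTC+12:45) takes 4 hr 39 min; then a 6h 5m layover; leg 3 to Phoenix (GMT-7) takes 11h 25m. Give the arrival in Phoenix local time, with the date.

Convert departure to UTC: 13:43 − 4:30 = 09:13 UTC on May 8.
Add 13 hours 45 minutes leg 1 → 22:58 UTC.
Add 4 hours 20 minutes layover in Marquesas → 03:18 UTC (May 9).
Add 4 hours and 39 minutes leg 2 → 07:57 UTC.
Add 6 hours 5 minutes layover in Ravensport → 14:02 UTC.
Add 11 hours 25 minutes leg 3 → 01:27 UTC (May 10).
Phoenix is UTC−7:00, so local arrival = 01:27 − 7:00 = 18:27 on May 9.

18:27 on May 9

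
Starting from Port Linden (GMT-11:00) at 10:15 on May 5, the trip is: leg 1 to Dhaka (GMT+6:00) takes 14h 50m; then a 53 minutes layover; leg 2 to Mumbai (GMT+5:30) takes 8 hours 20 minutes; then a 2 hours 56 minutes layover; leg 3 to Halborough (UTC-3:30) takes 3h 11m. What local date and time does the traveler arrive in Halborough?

23:55 on May 6

Convert departure to UTC: 10:15 + 11:00 = 21:15 UTC on May 5.
Add 14 hours 50 minutes leg 1 → 12:05 UTC (May 6).
Add 53 minutes layover in Dhaka → 12:58 UTC.
Add 8 hours 20 minutes leg 2 → 21:18 UTC.
Add 2 hours 56 minutes layover in Mumbai → 00:14 UTC (May 7).
Add 3 hours and 11 minutes leg 3 → 03:25 UTC.
Halborough is UTC−3:30, so local arrival = 03:25 − 3:30 = 23:55 on May 6.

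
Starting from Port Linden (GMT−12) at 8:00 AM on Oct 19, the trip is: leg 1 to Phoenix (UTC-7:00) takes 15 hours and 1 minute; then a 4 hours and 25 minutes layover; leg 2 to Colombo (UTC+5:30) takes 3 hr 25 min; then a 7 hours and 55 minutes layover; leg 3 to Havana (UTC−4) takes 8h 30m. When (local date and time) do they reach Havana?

Convert departure to UTC: 8:00 AM + 12:00 = 8:00 PM UTC on Oct 19.
Add 15 hours and 1 minute leg 1 → 11:01 AM UTC (Oct 20).
Add 4 hours 25 minutes layover in Phoenix → 3:26 PM UTC.
Add 3 hours 25 minutes leg 2 → 6:51 PM UTC.
Add 7 hours 55 minutes layover in Colombo → 2:46 AM UTC (Oct 21).
Add 8 hours and 30 minutes leg 3 → 11:16 AM UTC.
Havana is UTC−4:00, so local arrival = 11:16 AM − 4:00 = 7:16 AM on Oct 21.

7:16 AM on October 21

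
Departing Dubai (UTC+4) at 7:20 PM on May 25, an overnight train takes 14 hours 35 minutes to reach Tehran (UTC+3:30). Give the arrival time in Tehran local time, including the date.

Tehran is 0:30 behind Dubai.
After 14 hours and 35 minutes it is 9:55 AM (May 26) in Dubai.
Shift by the zone difference: 9:55 AM − 0:30 = 9:25 AM on May 26 in Tehran.

9:25 AM on May 26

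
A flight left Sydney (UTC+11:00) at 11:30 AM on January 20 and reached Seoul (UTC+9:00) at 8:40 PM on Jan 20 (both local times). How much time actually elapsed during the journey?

11 hours 10 minutes

Seoul is 2:00 behind Sydney.
Clock-face elapsed time (ignoring zones) is 9 hours 10 minutes.
Actual elapsed = 9 hours 10 minutes + 2:00 = 11 hours 10 minutes.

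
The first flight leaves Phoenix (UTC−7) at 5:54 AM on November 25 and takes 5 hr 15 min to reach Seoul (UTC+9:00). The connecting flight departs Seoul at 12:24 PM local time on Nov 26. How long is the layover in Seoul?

9 hours 15 minutes

Convert departure to UTC: 5:54 AM + 7:00 = 12:54 PM UTC on Nov 25.
Add 5 hours 15 minutes flight time → 6:09 PM UTC.
Seoul is UTC+9:00, so local arrival = 6:09 PM + 9:00 = 3:09 AM on Nov 26.
Layover = 12:24 PM − 3:09 AM = 9 hours 15 minutes.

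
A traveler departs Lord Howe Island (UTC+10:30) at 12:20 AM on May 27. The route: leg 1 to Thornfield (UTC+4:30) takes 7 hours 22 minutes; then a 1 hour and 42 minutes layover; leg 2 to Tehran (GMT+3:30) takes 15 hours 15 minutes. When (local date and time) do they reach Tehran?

Convert departure to UTC: 12:20 AM − 10:30 = 1:50 PM UTC on May 26.
Add 7 hours and 22 minutes leg 1 → 9:12 PM UTC.
Add 1 hour and 42 minutes layover in Thornfield → 10:54 PM UTC.
Add 15 hours and 15 minutes leg 2 → 2:09 PM UTC (May 27).
Tehran is UTC+3:30, so local arrival = 2:09 PM + 3:30 = 5:39 PM on May 27.

5:39 PM on May 27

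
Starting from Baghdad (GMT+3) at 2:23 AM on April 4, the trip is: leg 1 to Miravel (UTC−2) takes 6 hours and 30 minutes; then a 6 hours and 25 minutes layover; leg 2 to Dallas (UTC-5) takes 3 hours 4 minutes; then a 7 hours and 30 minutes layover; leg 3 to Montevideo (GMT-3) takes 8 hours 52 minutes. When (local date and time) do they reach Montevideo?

4:44 AM on April 5

Convert departure to UTC: 2:23 AM − 3:00 = 11:23 PM UTC on Apr 3.
Add 6 hours 30 minutes leg 1 → 5:53 AM UTC (Apr 4).
Add 6 hours 25 minutes layover in Miravel → 12:18 PM UTC.
Add 3 hours 4 minutes leg 2 → 3:22 PM UTC.
Add 7 hours 30 minutes layover in Dallas → 10:52 PM UTC.
Add 8 hours 52 minutes leg 3 → 7:44 AM UTC (Apr 5).
Montevideo is UTC−3:00, so local arrival = 7:44 AM − 3:00 = 4:44 AM on Apr 5.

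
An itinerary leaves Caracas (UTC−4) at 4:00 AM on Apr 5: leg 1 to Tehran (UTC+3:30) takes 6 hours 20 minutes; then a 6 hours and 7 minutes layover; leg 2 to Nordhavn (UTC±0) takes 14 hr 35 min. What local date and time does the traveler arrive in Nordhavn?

11:02 AM on April 6

Convert departure to UTC: 4:00 AM + 4:00 = 8:00 AM UTC on Apr 5.
Add 6 hours and 20 minutes leg 1 → 2:20 PM UTC.
Add 6 hours 7 minutes layover in Tehran → 8:27 PM UTC.
Add 14 hours 35 minutes leg 2 → 11:02 AM UTC (Apr 6).
Nordhavn is UTC+0, so local arrival is the same: 11:02 AM on Apr 6.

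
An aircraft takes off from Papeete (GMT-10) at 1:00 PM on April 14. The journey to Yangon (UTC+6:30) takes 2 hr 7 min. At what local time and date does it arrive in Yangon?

Yangon is 16:30 ahead of Papeete.
After 2 hours 7 minutes it is 3:07 PM in Papeete.
Shift by the zone difference: 3:07 PM + 16:30 = 7:37 AM on Apr 15 in Yangon.

7:37 AM on April 15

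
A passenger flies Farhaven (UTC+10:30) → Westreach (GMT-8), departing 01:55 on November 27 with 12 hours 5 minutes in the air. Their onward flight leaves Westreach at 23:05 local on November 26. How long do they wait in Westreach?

3 hours 35 minutes

Convert departure to UTC: 01:55 − 10:30 = 15:25 UTC on Nov 26.
Add 12 hours and 5 minutes flight time → 03:30 UTC (Nov 27).
Westreach is UTC−8:00, so local arrival = 03:30 − 8:00 = 19:30 on Nov 26.
Layover = 23:05 − 19:30 = 3 hours 35 minutes.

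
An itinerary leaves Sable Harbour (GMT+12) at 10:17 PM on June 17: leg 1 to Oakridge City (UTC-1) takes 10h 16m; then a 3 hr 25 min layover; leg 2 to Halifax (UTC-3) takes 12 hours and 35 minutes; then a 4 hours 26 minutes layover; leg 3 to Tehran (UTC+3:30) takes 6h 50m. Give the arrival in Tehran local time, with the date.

3:19 AM on June 19

Convert departure to UTC: 10:17 PM − 12:00 = 10:17 AM UTC on Jun 17.
Add 10 hours and 16 minutes leg 1 → 8:33 PM UTC.
Add 3 hours and 25 minutes layover in Oakridge City → 11:58 PM UTC.
Add 12 hours 35 minutes leg 2 → 12:33 PM UTC (Jun 18).
Add 4 hours 26 minutes layover in Halifax → 4:59 PM UTC.
Add 6 hours 50 minutes leg 3 → 11:49 PM UTC.
Tehran is UTC+3:30, so local arrival = 11:49 PM + 3:30 = 3:19 AM on Jun 19.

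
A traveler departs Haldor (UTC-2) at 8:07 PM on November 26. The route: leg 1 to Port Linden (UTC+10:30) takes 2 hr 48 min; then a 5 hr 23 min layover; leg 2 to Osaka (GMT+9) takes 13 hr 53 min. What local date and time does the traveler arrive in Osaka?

5:11 AM on November 28

Convert departure to UTC: 8:07 PM + 2:00 = 10:07 PM UTC on Nov 26.
Add 2 hours 48 minutes leg 1 → 12:55 AM UTC (Nov 27).
Add 5 hours 23 minutes layover in Port Linden → 6:18 AM UTC.
Add 13 hours 53 minutes leg 2 → 8:11 PM UTC.
Osaka is UTC+9:00, so local arrival = 8:11 PM + 9:00 = 5:11 AM on Nov 28.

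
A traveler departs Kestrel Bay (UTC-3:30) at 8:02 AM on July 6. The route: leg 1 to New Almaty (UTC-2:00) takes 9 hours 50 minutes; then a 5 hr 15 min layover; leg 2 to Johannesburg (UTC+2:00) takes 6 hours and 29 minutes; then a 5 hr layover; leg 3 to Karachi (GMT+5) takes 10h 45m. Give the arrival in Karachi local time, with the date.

Convert departure to UTC: 8:02 AM + 3:30 = 11:32 AM UTC on Jul 6.
Add 9 hours and 50 minutes leg 1 → 9:22 PM UTC.
Add 5 hours and 15 minutes layover in New Almaty → 2:37 AM UTC (Jul 7).
Add 6 hours 29 minutes leg 2 → 9:06 AM UTC.
Add 5 hours layover in Johannesburg → 2:06 PM UTC.
Add 10 hours 45 minutes leg 3 → 12:51 AM UTC (Jul 8).
Karachi is UTC+5:00, so local arrival = 12:51 AM + 5:00 = 5:51 AM on Jul 8.

5:51 AM on July 8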